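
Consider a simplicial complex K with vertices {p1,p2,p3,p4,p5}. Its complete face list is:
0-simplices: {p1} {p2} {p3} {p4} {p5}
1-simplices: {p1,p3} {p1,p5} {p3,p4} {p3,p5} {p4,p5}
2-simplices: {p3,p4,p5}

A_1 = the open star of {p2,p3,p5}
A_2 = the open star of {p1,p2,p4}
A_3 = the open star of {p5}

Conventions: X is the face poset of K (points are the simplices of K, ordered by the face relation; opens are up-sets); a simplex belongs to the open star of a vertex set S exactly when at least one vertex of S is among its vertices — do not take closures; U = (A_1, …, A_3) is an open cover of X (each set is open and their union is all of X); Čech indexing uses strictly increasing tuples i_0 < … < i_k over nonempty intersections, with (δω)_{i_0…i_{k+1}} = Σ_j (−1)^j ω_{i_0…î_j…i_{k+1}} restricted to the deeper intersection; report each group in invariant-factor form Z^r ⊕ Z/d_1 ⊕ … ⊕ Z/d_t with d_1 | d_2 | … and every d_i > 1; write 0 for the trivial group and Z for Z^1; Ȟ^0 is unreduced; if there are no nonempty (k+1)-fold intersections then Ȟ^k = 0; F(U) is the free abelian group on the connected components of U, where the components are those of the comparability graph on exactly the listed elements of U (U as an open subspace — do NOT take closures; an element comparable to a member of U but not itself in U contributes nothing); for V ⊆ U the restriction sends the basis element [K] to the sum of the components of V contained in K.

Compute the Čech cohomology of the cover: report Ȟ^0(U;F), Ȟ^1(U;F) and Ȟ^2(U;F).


Ȟ^0(U;F) ≅ Z^2, Ȟ^1(U;F) ≅ Z, Ȟ^2(U;F) ≅ 0

cover nerve:
  A1={{p2},{p3},{p5},{p1,p3},{p1,p5},{p3,p4},{p3,p5},{p4,p5},{p3,p4,p5}} A2={{p1},{p2},{p4},{p1,p3},{p1,p5},{p3,p4},{p4,p5},{p3,p4,p5}} A3={{p5},{p1,p5},{p3,p5},{p4,p5},{p3,p4,p5}}
  A12={{p2},{p1,p3},{p1,p5},{p3,p4},{p4,p5},{p3,p4,p5}} A13={{p5},{p1,p5},{p3,p5},{p4,p5},{p3,p4,p5}} A23={{p1,p5},{p4,p5},{p3,p4,p5}}
  A123={{p1,p5},{p4,p5},{p3,p4,p5}}
components per intersection:
  A1: {{p2}} {{p3},{p5},{p1,p3},{p1,p5},{p3,p4},{p3,p5},{p4,p5},{p3,p4,p5}}
  A2: {{p1},{p1,p3},{p1,p5}} {{p2}} {{p4},{p3,p4},{p4,p5},{p3,p4,p5}}
  A3: {{p5},{p1,p5},{p3,p5},{p4,p5},{p3,p4,p5}}
  A12: {{p2}} {{p1,p3}} {{p1,p5}} {{p3,p4},{p4,p5},{p3,p4,p5}}
  A13: {{p5},{p1,p5},{p3,p5},{p4,p5},{p3,p4,p5}}
  A23: {{p1,p5}} {{p4,p5},{p3,p4,p5}}
  A123: {{p1,p5}} {{p4,p5},{p3,p4,p5}}
C dims 6,7,2; δ0: rk 4, SNF 1^4; δ1: rk 2, SNF 1^2
Ȟ^0: (6−4)−0=2 ⇒ Z^2
Ȟ^1: (7−2)−4=1 ⇒ Z
Ȟ^2: (2−0)−2=0 ⇒ 0


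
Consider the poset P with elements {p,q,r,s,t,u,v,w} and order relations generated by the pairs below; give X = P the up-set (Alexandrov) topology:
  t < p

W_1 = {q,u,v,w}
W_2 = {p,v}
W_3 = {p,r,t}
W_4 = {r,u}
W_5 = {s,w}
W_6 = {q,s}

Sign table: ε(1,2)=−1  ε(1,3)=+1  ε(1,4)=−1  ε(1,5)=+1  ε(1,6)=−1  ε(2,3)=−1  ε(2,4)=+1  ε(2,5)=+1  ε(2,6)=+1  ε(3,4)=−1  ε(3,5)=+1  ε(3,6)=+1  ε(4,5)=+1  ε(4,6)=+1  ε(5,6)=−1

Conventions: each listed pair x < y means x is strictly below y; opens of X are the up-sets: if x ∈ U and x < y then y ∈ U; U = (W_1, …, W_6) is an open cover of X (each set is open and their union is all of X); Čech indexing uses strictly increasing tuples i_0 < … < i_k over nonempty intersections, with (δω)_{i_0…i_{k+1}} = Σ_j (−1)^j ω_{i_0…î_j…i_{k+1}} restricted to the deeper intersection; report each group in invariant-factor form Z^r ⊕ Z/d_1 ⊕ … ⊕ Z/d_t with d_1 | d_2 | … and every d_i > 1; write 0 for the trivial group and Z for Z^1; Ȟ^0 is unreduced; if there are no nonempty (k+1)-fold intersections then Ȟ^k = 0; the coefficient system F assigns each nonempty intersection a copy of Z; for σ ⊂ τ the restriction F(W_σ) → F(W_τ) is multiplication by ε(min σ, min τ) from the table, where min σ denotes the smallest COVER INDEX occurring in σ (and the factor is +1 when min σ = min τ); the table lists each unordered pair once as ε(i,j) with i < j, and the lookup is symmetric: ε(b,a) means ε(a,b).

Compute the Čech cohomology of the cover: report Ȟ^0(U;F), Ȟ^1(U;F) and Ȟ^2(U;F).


cover nerve:
  W12={v} W14={u} W15={w} W16={q} W23={p} W34={r} W56={s}
C dims 6,7; δ0: rk 5, SNF 1^5
Ȟ^0: (6−5)−0=1 ⇒ Z
Ȟ^1: (7−0)−5=2 ⇒ Z^2
Ȟ^2: (0−0)−0=0 ⇒ 0

Ȟ^0(U;F) ≅ Z,  Ȟ^1(U;F) ≅ Z^2,  Ȟ^2(U;F) ≅ 0


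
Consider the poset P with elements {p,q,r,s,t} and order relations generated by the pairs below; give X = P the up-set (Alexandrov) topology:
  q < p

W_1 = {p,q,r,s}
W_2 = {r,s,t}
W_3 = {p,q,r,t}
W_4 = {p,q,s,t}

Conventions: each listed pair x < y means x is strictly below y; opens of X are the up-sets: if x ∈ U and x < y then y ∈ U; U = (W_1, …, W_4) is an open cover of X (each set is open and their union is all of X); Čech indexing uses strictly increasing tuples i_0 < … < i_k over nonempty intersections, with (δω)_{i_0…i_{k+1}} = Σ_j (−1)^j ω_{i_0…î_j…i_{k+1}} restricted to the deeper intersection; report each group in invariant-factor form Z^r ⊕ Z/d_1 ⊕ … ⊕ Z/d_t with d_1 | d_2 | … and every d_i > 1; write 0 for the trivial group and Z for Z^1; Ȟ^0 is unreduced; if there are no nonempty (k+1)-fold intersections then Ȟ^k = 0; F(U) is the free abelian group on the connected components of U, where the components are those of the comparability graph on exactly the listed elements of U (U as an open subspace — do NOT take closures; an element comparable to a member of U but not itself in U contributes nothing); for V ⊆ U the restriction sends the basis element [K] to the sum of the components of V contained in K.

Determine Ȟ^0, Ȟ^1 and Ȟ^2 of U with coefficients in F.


nerve simplices:
  W12={r,s} W13={p,q,r} W14={p,q,s} W23={r,t} W24={s,t} W34={p,q,t}
  W123={r} W124={s} W134={p,q} W234={t}
components per intersection:
  W1: {p,q} {r} {s}
  W2: {r} {s} {t}
  W3: {p,q} {r} {t}
  W4: {p,q} {s} {t}
  W12: {r} {s}
  W13: {p,q} {r}
  W14: {p,q} {s}
  W23: {r} {t}
  W24: {s} {t}
  W34: {p,q} {t}
  W123: {r}
  W124: {s}
  W134: {p,q}
  W234: {t}
C dims 12,12,4; δ0: rk 8, SNF 1^8; δ1: rk 4, SNF 1^4
degree 0: 12−8−0 = 4 → Ȟ^0 ≅ Z^4
degree 1: 12−4−8 = 0 → Ȟ^1 ≅ 0
degree 2: 4−0−4 = 0 → Ȟ^2 ≅ 0

Ȟ^0 ≅ Z^4,  Ȟ^1 ≅ 0,  Ȟ^2 ≅ 0


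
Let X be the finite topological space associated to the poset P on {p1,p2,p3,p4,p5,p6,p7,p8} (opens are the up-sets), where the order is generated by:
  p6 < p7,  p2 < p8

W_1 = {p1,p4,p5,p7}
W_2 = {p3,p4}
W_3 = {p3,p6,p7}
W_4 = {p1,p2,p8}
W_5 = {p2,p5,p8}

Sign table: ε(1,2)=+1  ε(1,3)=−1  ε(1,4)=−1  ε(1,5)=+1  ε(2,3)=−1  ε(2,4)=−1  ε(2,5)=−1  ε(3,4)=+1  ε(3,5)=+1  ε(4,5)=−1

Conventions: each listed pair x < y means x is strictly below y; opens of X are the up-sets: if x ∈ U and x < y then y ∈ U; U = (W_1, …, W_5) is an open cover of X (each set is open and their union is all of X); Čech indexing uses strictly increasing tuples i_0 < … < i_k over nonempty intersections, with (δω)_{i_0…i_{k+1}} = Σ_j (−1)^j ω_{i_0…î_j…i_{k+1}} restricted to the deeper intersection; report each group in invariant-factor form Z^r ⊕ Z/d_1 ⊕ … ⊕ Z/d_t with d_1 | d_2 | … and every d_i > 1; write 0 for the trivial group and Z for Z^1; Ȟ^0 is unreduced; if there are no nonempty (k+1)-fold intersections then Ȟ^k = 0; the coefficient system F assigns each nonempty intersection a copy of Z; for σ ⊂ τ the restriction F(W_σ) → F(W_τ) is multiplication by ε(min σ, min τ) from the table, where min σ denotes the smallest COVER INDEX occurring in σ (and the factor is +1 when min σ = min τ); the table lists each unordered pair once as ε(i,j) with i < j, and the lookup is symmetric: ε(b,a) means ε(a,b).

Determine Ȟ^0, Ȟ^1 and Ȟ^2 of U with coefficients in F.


intersection data:
  W12={p4} W13={p7} W14={p1} W15={p5} W23={p3} W45={p2,p8}
C dims 5,6; δ0: rk 4, SNF 1^4
Ȟ^0 = (5 − 4) − 0 = 1, so Ȟ^0 ≅ Z
Ȟ^1 = (6 − 0) − 4 = 2, so Ȟ^1 ≅ Z^2
Ȟ^2 = (0 − 0) − 0 = 0, so Ȟ^2 ≅ 0

Ȟ^0 ≅ Z, Ȟ^1 ≅ Z^2, Ȟ^2 ≅ 0


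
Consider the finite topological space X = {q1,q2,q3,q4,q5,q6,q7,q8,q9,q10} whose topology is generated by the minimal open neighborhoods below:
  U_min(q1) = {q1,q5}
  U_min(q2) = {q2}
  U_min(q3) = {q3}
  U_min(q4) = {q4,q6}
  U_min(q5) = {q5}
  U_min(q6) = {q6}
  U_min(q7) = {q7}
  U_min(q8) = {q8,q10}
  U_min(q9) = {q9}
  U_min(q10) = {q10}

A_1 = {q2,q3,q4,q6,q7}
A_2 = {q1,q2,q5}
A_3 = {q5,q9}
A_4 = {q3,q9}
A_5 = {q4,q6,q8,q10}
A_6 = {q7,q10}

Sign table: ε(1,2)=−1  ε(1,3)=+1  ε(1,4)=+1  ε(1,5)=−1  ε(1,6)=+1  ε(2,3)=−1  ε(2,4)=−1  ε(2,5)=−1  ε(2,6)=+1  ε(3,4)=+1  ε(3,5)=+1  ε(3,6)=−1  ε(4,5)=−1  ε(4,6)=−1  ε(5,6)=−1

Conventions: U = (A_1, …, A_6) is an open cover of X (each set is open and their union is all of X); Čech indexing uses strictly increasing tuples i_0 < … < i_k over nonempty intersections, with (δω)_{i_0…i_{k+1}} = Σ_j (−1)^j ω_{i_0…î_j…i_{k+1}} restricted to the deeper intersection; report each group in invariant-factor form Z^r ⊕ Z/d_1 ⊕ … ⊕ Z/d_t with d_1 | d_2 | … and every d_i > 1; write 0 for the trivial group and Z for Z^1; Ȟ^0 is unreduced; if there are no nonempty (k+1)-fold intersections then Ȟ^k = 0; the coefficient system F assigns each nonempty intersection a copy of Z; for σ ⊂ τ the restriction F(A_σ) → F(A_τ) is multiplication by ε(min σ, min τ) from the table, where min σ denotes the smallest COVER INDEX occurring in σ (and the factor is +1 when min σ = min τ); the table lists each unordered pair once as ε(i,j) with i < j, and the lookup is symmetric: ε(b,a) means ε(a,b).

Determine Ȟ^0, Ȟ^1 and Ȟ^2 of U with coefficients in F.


nerve of the cover:
  A12={q2} A14={q3} A15={q4,q6} A16={q7} A23={q5} A34={q9} A56={q10}
C dims 6,7; δ0: rk 5, SNF 1^5
Ȟ^0 = (6 − 5) − 0 = 1, so Ȟ^0 ≅ Z
Ȟ^1 = (7 − 0) − 5 = 2, so Ȟ^1 ≅ Z^2
Ȟ^2 = (0 − 0) − 0 = 0, so Ȟ^2 ≅ 0

Ȟ^0(U;F) ≅ Z, Ȟ^1(U;F) ≅ Z^2 and Ȟ^2(U;F) ≅ 0


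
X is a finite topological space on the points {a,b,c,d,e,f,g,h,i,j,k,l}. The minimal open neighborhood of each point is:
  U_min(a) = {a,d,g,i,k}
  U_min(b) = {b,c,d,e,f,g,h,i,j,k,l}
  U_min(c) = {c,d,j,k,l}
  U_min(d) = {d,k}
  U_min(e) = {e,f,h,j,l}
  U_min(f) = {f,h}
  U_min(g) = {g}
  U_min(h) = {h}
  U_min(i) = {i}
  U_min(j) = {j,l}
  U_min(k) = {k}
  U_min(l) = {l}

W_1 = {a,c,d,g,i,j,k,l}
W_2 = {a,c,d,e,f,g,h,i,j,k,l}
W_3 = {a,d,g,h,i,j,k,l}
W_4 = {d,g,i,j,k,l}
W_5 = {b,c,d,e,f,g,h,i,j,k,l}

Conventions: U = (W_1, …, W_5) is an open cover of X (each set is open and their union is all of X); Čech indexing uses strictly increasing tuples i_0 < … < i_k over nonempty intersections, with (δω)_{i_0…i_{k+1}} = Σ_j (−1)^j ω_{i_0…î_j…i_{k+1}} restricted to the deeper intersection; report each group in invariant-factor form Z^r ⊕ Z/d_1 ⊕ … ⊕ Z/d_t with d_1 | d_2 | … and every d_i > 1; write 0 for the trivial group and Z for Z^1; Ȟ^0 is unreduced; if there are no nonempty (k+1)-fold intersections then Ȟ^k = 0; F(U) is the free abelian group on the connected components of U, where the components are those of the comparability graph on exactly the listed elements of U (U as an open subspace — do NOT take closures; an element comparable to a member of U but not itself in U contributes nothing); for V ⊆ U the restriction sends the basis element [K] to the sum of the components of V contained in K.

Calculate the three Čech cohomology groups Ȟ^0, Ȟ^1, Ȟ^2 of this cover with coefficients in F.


nonempty intersections:
  W12={a,c,d,g,i,j,k,l} W13={a,d,g,i,j,k,l} W14={d,g,i,j,k,l} W15={c,d,g,i,j,k,l} W23={a,d,g,h,i,j,k,l} W24={d,g,i,j,k,l} W25={c,d,e,f,g,h,i,j,k,l} W34={d,g,i,j,k,l} W35={d,g,h,i,j,k,l} W45={d,g,i,j,k,l}
  W123={a,d,g,i,j,k,l} W124={d,g,i,j,k,l} W125={c,d,g,i,j,k,l} W134={d,g,i,j,k,l} W135={d,g,i,j,k,l} W145={d,g,i,j,k,l} W234={d,g,i,j,k,l} W235={d,g,h,i,j,k,l} W245={d,g,i,j,k,l} W345={d,g,i,j,k,l}
  W1234={d,g,i,j,k,l} W1235={d,g,i,j,k,l} W1245={d,g,i,j,k,l} W1345={d,g,i,j,k,l} W2345={d,g,i,j,k,l}
  W12345={d,g,i,j,k,l}
components per intersection:
  W1: {a,c,d,g,i,j,k,l}
  W2: {a,c,d,e,f,g,h,i,j,k,l}
  W3: {a,d,g,i,k} {h} {j,l}
  W4: {d,k} {g} {i} {j,l}
  W5: {b,c,d,e,f,g,h,i,j,k,l}
  W12: {a,c,d,g,i,j,k,l}
  W13: {a,d,g,i,k} {j,l}
  W14: {d,k} {g} {i} {j,l}
  W15: {c,d,j,k,l} {g} {i}
  W23: {a,d,g,i,k} {h} {j,l}
  W24: {d,k} {g} {i} {j,l}
  W25: {c,d,e,f,h,j,k,l} {g} {i}
  W34: {d,k} {g} {i} {j,l}
  W35: {d,k} {g} {h} {i} {j,l}
  W45: {d,k} {g} {i} {j,l}
  W123: {a,d,g,i,k} {j,l}
  W124: {d,k} {g} {i} {j,l}
  W125: {c,d,j,k,l} {g} {i}
  W134: {d,k} {g} {i} {j,l}
  W135: {d,k} {g} {i} {j,l}
  W145: {d,k} {g} {i} {j,l}
  W234: {d,k} {g} {i} {j,l}
  W235: {d,k} {g} {h} {i} {j,l}
  W245: {d,k} {g} {i} {j,l}
  W345: {d,k} {g} {i} {j,l}
  W1234: {d,k} {g} {i} {j,l}
  W1235: {d,k} {g} {i} {j,l}
  W1245: {d,k} {g} {i} {j,l}
  W1345: {d,k} {g} {i} {j,l}
  W2345: {d,k} {g} {i} {j,l}
  W12345: {d,k} {g} {i} {j,l}
C dims 10,33,38,20; δ0: rk 9, SNF 1^9; δ1: rk 22, SNF 1^22; δ2: rk 16, SNF 1^16
Ȟ^0: (10−9)−0=1 ⇒ Z
Ȟ^1: (33−22)−9=2 ⇒ Z^2
Ȟ^2: (38−16)−22=0 ⇒ 0

Ȟ^0 = Z, Ȟ^1 = Z^2 and Ȟ^2 = 0


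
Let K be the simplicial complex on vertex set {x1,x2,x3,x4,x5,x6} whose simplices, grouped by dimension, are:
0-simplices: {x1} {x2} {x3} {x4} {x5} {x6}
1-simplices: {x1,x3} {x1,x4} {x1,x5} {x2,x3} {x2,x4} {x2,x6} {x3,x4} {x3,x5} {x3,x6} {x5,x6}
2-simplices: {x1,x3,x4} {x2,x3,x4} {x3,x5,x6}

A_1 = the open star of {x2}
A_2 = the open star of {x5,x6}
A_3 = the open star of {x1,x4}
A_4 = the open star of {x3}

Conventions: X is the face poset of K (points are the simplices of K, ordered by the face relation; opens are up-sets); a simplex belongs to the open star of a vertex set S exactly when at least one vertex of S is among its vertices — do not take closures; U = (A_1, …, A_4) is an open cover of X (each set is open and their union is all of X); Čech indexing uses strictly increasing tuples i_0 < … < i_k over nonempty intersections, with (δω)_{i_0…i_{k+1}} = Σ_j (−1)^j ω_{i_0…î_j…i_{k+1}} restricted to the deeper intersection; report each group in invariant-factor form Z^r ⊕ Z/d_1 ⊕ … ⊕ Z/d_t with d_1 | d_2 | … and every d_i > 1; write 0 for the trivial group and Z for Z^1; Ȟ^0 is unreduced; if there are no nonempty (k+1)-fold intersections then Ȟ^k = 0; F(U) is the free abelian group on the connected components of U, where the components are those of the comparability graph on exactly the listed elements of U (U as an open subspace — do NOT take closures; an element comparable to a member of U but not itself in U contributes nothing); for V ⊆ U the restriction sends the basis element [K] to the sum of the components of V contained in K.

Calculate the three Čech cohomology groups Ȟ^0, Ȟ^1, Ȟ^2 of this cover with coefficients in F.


Ȟ^0 ≅ Z,  Ȟ^1 ≅ Z^2,  Ȟ^2 ≅ 0

nonempty overlaps:
  A1={{x2},{x2,x3},{x2,x4},{x2,x6},{x2,x3,x4}} A2={{x5},{x6},{x1,x5},{x2,x6},{x3,x5},{x3,x6},{x5,x6},{x3,x5,x6}} A3={{x1},{x4},{x1,x3},{x1,x4},{x1,x5},{x2,x4},{x3,x4},{x1,x3,x4},{x2,x3,x4}} A4={{x3},{x1,x3},{x2,x3},{x3,x4},{x3,x5},{x3,x6},{x1,x3,x4},{x2,x3,x4},{x3,x5,x6}}
  A12={{x2,x6}} A13={{x2,x4},{x2,x3,x4}} A14={{x2,x3},{x2,x3,x4}} A23={{x1,x5}} A24={{x3,x5},{x3,x6},{x3,x5,x6}} A34={{x1,x3},{x3,x4},{x1,x3,x4},{x2,x3,x4}}
  A134={{x2,x3,x4}}
components per intersection:
  A1: {{x2},{x2,x3},{x2,x4},{x2,x6},{x2,x3,x4}}
  A2: {{x5},{x6},{x1,x5},{x2,x6},{x3,x5},{x3,x6},{x5,x6},{x3,x5,x6}}
  A3: {{x1},{x4},{x1,x3},{x1,x4},{x1,x5},{x2,x4},{x3,x4},{x1,x3,x4},{x2,x3,x4}}
  A4: {{x3},{x1,x3},{x2,x3},{x3,x4},{x3,x5},{x3,x6},{x1,x3,x4},{x2,x3,x4},{x3,x5,x6}}
  A12: {{x2,x6}}
  A13: {{x2,x4},{x2,x3,x4}}
  A14: {{x2,x3},{x2,x3,x4}}
  A23: {{x1,x5}}
  A24: {{x3,x5},{x3,x6},{x3,x5,x6}}
  A34: {{x1,x3},{x3,x4},{x1,x3,x4},{x2,x3,x4}}
  A134: {{x2,x3,x4}}
C dims 4,6,1; δ0: rk 3, SNF 1^3; δ1: rk 1, SNF 1^1
degree 0: 4−3−0 = 1 → Ȟ^0 ≅ Z
degree 1: 6−1−3 = 2 → Ȟ^1 ≅ Z^2
degree 2: 1−0−1 = 0 → Ȟ^2 ≅ 0


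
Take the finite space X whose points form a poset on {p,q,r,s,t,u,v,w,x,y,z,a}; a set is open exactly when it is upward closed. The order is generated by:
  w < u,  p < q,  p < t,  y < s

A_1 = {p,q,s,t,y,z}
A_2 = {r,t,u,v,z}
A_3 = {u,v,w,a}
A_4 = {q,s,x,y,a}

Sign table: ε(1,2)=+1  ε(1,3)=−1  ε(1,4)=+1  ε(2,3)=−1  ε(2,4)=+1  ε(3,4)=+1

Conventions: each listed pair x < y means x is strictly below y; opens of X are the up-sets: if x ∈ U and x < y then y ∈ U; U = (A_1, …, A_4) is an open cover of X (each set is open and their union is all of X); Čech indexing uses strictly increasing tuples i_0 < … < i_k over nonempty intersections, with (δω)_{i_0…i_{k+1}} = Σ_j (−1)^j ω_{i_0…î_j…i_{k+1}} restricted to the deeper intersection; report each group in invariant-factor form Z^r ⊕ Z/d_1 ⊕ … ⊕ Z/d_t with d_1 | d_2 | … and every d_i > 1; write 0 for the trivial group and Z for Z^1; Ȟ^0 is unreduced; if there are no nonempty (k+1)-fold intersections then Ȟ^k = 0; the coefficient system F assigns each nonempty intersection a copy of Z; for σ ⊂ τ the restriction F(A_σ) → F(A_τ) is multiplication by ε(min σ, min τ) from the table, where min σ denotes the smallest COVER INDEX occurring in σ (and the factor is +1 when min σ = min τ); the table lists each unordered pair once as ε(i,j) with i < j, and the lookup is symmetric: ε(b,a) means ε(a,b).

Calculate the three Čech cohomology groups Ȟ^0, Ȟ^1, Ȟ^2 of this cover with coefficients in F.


intersection data:
  A12={t,z} A14={q,s,y} A23={u,v} A34={a}
C dims 4,4; δ0: rk 4, SNF 1^3·2
Ȟ^0 = (4 − 4) − 0 = 0, so Ȟ^0 ≅ 0
Ȟ^1 = (4 − 0) − 4 = 0 plus torsion [2], so Ȟ^1 ≅ Z/2
Ȟ^2 = (0 − 0) − 0 = 0, so Ȟ^2 ≅ 0

Ȟ^0(U;F) ≅ 0, Ȟ^1(U;F) ≅ Z/2 and Ȟ^2(U;F) ≅ 0


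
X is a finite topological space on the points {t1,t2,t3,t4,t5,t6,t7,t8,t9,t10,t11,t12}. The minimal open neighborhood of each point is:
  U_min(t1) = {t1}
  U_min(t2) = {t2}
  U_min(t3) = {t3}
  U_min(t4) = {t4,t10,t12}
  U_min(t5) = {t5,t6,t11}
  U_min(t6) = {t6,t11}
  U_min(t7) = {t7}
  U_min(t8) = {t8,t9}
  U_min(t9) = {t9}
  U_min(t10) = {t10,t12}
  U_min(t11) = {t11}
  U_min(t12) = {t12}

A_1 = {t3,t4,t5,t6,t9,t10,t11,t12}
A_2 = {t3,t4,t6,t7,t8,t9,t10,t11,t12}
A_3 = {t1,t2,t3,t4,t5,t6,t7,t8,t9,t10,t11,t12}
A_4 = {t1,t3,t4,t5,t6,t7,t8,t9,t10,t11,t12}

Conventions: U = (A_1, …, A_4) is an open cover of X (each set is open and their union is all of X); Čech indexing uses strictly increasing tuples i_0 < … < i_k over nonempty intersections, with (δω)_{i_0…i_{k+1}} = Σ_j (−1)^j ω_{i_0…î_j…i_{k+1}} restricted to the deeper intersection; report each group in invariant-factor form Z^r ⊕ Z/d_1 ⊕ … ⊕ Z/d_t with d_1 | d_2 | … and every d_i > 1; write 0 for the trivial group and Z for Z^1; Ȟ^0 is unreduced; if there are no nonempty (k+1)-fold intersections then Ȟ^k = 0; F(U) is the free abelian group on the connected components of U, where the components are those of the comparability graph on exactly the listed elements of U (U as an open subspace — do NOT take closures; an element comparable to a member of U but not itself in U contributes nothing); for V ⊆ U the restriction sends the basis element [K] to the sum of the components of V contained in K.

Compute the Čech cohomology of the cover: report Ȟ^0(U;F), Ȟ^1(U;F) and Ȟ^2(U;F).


Ȟ^0 ≅ Z^7, Ȟ^1 ≅ 0 and Ȟ^2 ≅ 0

cover nerve:
  A12={t3,t4,t6,t9,t10,t11,t12} A13={t3,t4,t5,t6,t9,t10,t11,t12} A14={t3,t4,t5,t6,t9,t10,t11,t12} A23={t3,t4,t6,t7,t8,t9,t10,t11,t12} A24={t3,t4,t6,t7,t8,t9,t10,t11,t12} A34={t1,t3,t4,t5,t6,t7,t8,t9,t10,t11,t12}
  A123={t3,t4,t6,t9,t10,t11,t12} A124={t3,t4,t6,t9,t10,t11,t12} A134={t3,t4,t5,t6,t9,t10,t11,t12} A234={t3,t4,t6,t7,t8,t9,t10,t11,t12}
  A1234={t3,t4,t6,t9,t10,t11,t12}
components per intersection:
  A1: {t3} {t4,t10,t12} {t5,t6,t11} {t9}
  A2: {t3} {t4,t10,t12} {t6,t11} {t7} {t8,t9}
  A3: {t1} {t2} {t3} {t4,t10,t12} {t5,t6,t11} {t7} {t8,t9}
  A4: {t1} {t3} {t4,t10,t12} {t5,t6,t11} {t7} {t8,t9}
  A12: {t3} {t4,t10,t12} {t6,t11} {t9}
  A13: {t3} {t4,t10,t12} {t5,t6,t11} {t9}
  A14: {t3} {t4,t10,t12} {t5,t6,t11} {t9}
  A23: {t3} {t4,t10,t12} {t6,t11} {t7} {t8,t9}
  A24: {t3} {t4,t10,t12} {t6,t11} {t7} {t8,t9}
  A34: {t1} {t3} {t4,t10,t12} {t5,t6,t11} {t7} {t8,t9}
  A123: {t3} {t4,t10,t12} {t6,t11} {t9}
  A124: {t3} {t4,t10,t12} {t6,t11} {t9}
  A134: {t3} {t4,t10,t12} {t5,t6,t11} {t9}
  A234: {t3} {t4,t10,t12} {t6,t11} {t7} {t8,t9}
  A1234: {t3} {t4,t10,t12} {t6,t11} {t9}
C dims 22,28,17,4; δ0: rk 15, SNF 1^15; δ1: rk 13, SNF 1^13; δ2: rk 4, SNF 1^4
Ȟ^0: (22−15)−0=7 ⇒ Z^7
Ȟ^1: (28−13)−15=0 ⇒ 0
Ȟ^2: (17−4)−13=0 ⇒ 0


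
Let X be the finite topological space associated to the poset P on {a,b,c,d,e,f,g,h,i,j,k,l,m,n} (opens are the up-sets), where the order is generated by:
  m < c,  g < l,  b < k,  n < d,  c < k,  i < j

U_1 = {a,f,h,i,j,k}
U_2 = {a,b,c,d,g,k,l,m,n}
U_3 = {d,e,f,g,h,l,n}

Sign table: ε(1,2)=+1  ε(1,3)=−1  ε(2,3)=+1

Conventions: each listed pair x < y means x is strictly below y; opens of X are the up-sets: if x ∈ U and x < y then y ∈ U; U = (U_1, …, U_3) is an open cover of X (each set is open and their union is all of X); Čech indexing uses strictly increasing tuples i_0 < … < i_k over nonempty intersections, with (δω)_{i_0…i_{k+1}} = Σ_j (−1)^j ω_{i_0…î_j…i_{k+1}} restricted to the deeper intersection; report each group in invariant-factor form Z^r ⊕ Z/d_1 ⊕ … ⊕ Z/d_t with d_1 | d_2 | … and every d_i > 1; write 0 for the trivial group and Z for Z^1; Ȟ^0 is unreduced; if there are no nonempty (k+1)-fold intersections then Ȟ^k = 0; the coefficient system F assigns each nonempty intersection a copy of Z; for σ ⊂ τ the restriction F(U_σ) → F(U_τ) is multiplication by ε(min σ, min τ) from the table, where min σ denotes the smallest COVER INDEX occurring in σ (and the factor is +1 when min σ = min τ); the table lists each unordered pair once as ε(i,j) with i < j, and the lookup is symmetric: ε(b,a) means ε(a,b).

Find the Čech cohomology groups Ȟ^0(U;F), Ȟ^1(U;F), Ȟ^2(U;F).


intersection data:
  U12={a,k} U13={f,h} U23={d,g,l,n}
C dims 3,3; δ0: rk 3, SNF 1^2·2
Ȟ^0 = (3 − 3) − 0 = 0, so Ȟ^0 ≅ 0
Ȟ^1 = (3 − 0) − 3 = 0 plus torsion [2], so Ȟ^1 ≅ Z/2
Ȟ^2 = (0 − 0) − 0 = 0, so Ȟ^2 ≅ 0

Ȟ^0(U;F) ≅ 0; Ȟ^1(U;F) ≅ Z/2; Ȟ^2(U;F) ≅ 0


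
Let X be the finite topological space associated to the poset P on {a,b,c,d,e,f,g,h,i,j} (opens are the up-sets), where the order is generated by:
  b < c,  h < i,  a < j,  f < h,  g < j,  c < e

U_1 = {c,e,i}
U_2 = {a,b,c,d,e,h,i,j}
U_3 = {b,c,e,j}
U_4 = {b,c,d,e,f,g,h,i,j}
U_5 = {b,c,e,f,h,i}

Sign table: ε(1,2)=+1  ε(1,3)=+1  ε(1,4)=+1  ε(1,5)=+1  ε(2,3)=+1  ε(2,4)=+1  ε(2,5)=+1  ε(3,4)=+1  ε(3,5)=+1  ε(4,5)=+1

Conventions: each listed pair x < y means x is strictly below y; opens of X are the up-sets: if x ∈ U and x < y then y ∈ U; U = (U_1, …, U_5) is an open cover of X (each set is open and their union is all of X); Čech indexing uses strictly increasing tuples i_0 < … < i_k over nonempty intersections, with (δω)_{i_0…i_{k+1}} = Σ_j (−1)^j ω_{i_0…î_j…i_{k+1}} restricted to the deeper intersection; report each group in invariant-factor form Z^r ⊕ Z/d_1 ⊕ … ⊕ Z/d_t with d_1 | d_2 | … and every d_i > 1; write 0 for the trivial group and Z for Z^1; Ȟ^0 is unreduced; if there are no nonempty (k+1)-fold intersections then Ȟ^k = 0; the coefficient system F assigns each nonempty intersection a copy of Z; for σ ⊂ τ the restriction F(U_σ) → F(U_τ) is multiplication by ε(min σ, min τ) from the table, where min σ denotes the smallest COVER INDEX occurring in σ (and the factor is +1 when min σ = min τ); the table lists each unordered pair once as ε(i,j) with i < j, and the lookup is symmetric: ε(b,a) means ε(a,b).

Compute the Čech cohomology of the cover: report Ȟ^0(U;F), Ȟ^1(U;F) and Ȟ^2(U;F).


nerve simplices:
  U12={c,e,i} U13={c,e} U14={c,e,i} U15={c,e,i} U23={b,c,e,j} U24={b,c,d,e,h,i,j} U25={b,c,e,h,i} U34={b,c,e,j} U35={b,c,e} U45={b,c,e,f,h,i}
  U123={c,e} U124={c,e,i} U125={c,e,i} U134={c,e} U135={c,e} U145={c,e,i} U234={b,c,e,j} U235={b,c,e} U245={b,c,e,h,i} U345={b,c,e}
  U1234={c,e} U1235={c,e} U1245={c,e,i} U1345={c,e} U2345={b,c,e}
  U12345={c,e}
C dims 5,10,10,5; δ0: rk 4, SNF 1^4; δ1: rk 6, SNF 1^6; δ2: rk 4, SNF 1^4
degree 0: 5−4−0 = 1 → Ȟ^0 ≅ Z
degree 1: 10−6−4 = 0 → Ȟ^1 ≅ 0
degree 2: 10−4−6 = 0 → Ȟ^2 ≅ 0

Ȟ^0 = Z, Ȟ^1 = 0 and Ȟ^2 = 0


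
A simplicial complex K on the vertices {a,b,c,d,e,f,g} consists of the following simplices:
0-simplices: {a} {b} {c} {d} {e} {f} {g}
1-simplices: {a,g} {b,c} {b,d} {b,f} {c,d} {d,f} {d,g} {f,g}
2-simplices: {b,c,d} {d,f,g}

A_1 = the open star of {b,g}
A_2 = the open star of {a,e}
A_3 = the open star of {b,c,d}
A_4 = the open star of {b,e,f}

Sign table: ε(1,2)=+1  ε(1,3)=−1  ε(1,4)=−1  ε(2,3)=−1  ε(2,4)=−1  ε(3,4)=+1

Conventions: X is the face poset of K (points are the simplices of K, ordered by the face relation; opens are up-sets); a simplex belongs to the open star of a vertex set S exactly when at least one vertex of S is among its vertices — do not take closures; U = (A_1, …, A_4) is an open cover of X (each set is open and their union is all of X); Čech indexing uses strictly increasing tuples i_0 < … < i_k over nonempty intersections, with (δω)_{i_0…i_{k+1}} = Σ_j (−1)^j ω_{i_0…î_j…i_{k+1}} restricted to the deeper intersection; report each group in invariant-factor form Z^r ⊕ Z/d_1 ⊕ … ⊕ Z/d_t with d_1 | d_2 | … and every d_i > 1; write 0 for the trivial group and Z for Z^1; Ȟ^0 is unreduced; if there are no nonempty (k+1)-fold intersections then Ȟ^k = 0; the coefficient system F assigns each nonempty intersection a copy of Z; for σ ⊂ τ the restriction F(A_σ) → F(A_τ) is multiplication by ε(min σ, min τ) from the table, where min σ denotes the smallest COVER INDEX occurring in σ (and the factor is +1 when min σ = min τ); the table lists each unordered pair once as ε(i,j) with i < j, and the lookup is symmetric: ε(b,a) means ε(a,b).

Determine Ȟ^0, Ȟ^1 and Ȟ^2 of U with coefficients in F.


Ȟ^0(U;F) ≅ Z, Ȟ^1(U;F) ≅ Z and Ȟ^2(U;F) ≅ 0

nerve of the cover:
  A1={{b},{g},{a,g},{b,c},{b,d},{b,f},{d,g},{f,g},{b,c,d},{d,f,g}} A2={{a},{e},{a,g}} A3={{b},{c},{d},{b,c},{b,d},{b,f},{c,d},{d,f},{d,g},{b,c,d},{d,f,g}} A4={{b},{e},{f},{b,c},{b,d},{b,f},{d,f},{f,g},{b,c,d},{d,f,g}}
  A12={{a,g}} A13={{b},{b,c},{b,d},{b,f},{d,g},{b,c,d},{d,f,g}} A14={{b},{b,c},{b,d},{b,f},{f,g},{b,c,d},{d,f,g}} A24={{e}} A34={{b},{b,c},{b,d},{b,f},{d,f},{b,c,d},{d,f,g}}
  A134={{b},{b,c},{b,d},{b,f},{b,c,d},{d,f,g}}
C dims 4,5,1; δ0: rk 3, SNF 1^3; δ1: rk 1, SNF 1^1
Ȟ^0 = (4 − 3) − 0 = 1, so Ȟ^0 ≅ Z
Ȟ^1 = (5 − 1) − 3 = 1, so Ȟ^1 ≅ Z
Ȟ^2 = (1 − 0) − 1 = 0, so Ȟ^2 ≅ 0


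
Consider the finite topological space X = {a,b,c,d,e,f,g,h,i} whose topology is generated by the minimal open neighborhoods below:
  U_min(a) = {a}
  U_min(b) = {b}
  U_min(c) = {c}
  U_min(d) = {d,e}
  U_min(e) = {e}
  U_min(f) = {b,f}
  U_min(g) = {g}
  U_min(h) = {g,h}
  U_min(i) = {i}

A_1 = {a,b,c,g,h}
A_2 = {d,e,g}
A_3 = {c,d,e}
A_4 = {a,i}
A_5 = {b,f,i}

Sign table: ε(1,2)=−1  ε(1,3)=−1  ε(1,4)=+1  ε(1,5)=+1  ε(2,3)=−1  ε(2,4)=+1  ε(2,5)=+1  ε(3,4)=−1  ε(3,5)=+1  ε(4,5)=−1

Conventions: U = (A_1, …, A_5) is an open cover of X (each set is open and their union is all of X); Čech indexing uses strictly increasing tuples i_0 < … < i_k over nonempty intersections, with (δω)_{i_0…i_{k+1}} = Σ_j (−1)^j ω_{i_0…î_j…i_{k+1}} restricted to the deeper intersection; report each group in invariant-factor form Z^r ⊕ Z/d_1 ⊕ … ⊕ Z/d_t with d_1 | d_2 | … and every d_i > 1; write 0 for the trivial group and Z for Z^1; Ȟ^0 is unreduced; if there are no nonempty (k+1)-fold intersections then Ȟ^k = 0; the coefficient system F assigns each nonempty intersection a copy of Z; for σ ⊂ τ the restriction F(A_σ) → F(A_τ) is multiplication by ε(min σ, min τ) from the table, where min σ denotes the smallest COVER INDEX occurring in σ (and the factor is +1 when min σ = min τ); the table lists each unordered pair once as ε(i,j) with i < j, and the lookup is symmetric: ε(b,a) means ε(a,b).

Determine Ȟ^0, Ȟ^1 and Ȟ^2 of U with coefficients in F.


Ȟ^0 ≅ 0, Ȟ^1 ≅ Z ⊕ Z/2 and Ȟ^2 ≅ 0

nerve of the cover:
  A12={g} A13={c} A14={a} A15={b} A23={d,e} A45={i}
C dims 5,6; δ0: rk 5, SNF 1^4·2
Ȟ^0 = (5 − 5) − 0 = 0, so Ȟ^0 ≅ 0
Ȟ^1 = (6 − 0) − 5 = 1 plus torsion [2], so Ȟ^1 ≅ Z ⊕ Z/2
Ȟ^2 = (0 − 0) − 0 = 0, so Ȟ^2 ≅ 0


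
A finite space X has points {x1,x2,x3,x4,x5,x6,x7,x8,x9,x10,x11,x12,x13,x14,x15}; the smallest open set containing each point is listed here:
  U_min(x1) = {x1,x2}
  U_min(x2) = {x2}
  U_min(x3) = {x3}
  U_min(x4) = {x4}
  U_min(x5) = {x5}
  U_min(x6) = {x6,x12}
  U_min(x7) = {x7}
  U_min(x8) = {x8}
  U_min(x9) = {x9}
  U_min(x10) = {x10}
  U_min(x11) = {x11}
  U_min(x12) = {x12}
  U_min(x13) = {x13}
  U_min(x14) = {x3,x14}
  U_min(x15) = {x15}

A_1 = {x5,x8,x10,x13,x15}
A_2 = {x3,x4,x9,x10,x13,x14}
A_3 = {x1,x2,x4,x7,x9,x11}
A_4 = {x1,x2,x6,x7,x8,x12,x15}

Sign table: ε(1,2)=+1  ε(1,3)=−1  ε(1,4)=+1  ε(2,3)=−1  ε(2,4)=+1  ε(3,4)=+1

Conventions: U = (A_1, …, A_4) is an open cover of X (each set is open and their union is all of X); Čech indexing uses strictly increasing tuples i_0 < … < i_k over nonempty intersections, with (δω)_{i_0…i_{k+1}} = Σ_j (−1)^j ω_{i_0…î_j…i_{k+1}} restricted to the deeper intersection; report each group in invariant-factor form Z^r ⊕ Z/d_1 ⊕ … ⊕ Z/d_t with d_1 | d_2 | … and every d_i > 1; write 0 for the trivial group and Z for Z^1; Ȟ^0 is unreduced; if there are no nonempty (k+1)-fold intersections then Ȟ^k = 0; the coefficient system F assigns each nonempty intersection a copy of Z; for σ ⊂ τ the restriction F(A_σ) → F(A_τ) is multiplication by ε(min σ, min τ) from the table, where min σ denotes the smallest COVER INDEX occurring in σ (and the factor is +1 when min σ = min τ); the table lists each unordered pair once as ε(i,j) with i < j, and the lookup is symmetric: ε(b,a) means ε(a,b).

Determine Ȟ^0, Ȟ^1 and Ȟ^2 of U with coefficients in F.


cover nerve:
  A12={x10,x13} A14={x8,x15} A23={x4,x9} A34={x1,x2,x7}
C dims 4,4; δ0: rk 4, SNF 1^3·2
Ȟ^0: (4−4)−0=0 ⇒ 0
Ȟ^1: (4−0)−4=0 plus torsion [2] ⇒ Z/2
Ȟ^2: (0−0)−0=0 ⇒ 0

Ȟ^0 = 0, Ȟ^1 = Z/2 and Ȟ^2 = 0


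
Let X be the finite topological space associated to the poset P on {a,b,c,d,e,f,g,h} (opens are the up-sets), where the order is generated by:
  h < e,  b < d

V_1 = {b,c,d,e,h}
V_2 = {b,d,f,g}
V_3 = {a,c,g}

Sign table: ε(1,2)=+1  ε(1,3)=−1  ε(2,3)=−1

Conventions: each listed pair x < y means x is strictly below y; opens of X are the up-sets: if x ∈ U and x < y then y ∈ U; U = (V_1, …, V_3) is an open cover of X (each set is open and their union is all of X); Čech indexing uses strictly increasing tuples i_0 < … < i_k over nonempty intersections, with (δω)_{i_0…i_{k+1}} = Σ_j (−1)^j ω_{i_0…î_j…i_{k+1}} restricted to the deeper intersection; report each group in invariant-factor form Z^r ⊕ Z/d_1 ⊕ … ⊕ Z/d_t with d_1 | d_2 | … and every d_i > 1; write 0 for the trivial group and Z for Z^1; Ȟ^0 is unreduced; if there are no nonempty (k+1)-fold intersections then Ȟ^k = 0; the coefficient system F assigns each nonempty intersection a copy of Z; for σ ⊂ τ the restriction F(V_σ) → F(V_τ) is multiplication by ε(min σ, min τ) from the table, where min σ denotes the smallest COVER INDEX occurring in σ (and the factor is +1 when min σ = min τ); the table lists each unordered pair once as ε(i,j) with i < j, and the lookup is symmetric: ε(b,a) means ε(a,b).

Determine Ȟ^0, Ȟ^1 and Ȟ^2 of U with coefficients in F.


Ȟ^0 = Z; Ȟ^1 = Z; Ȟ^2 = 0

cover nerve:
  V12={b,d} V13={c} V23={g}
C dims 3,3; δ0: rk 2, SNF 1^2
Ȟ^0: (3−2)−0=1 ⇒ Z
Ȟ^1: (3−0)−2=1 ⇒ Z
Ȟ^2: (0−0)−0=0 ⇒ 0


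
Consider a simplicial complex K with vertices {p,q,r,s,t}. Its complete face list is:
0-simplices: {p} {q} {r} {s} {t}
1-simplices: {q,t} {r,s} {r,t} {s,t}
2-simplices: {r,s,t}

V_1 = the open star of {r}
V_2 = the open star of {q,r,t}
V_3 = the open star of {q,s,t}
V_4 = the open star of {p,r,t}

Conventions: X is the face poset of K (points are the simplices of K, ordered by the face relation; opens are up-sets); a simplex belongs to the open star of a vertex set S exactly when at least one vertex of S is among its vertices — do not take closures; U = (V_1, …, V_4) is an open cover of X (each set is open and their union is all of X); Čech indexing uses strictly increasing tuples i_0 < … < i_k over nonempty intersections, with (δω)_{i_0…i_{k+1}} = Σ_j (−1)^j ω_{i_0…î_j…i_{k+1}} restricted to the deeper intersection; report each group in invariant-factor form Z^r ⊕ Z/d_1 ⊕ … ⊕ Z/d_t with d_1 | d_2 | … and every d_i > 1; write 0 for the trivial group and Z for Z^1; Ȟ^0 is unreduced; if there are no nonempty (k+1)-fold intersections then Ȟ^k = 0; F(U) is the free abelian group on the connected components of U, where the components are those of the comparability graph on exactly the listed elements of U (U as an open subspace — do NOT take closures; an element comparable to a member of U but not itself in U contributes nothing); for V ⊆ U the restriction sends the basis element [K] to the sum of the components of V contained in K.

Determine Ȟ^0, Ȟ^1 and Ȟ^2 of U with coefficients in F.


Ȟ^0(U;F) ≅ Z^2, Ȟ^1(U;F) ≅ 0, Ȟ^2(U;F) ≅ 0

nerve of the cover:
  V1={{r},{r,s},{r,t},{r,s,t}} V2={{q},{r},{t},{q,t},{r,s},{r,t},{s,t},{r,s,t}} V3={{q},{s},{t},{q,t},{r,s},{r,t},{s,t},{r,s,t}} V4={{p},{r},{t},{q,t},{r,s},{r,t},{s,t},{r,s,t}}
  V12={{r},{r,s},{r,t},{r,s,t}} V13={{r,s},{r,t},{r,s,t}} V14={{r},{r,s},{r,t},{r,s,t}} V23={{q},{t},{q,t},{r,s},{r,t},{s,t},{r,s,t}} V24={{r},{t},{q,t},{r,s},{r,t},{s,t},{r,s,t}} V34={{t},{q,t},{r,s},{r,t},{s,t},{r,s,t}}
  V123={{r,s},{r,t},{r,s,t}} V124={{r},{r,s},{r,t},{r,s,t}} V134={{r,s},{r,t},{r,s,t}} V234={{t},{q,t},{r,s},{r,t},{s,t},{r,s,t}}
  V1234={{r,s},{r,t},{r,s,t}}
components per intersection:
  V1: {{r},{r,s},{r,t},{r,s,t}}
  V2: {{q},{r},{t},{q,t},{r,s},{r,t},{s,t},{r,s,t}}
  V3: {{q},{s},{t},{q,t},{r,s},{r,t},{s,t},{r,s,t}}
  V4: {{p}} {{r},{t},{q,t},{r,s},{r,t},{s,t},{r,s,t}}
  V12: {{r},{r,s},{r,t},{r,s,t}}
  V13: {{r,s},{r,t},{r,s,t}}
  V14: {{r},{r,s},{r,t},{r,s,t}}
  V23: {{q},{t},{q,t},{r,s},{r,t},{s,t},{r,s,t}}
  V24: {{r},{t},{q,t},{r,s},{r,t},{s,t},{r,s,t}}
  V34: {{t},{q,t},{r,s},{r,t},{s,t},{r,s,t}}
  V123: {{r,s},{r,t},{r,s,t}}
  V124: {{r},{r,s},{r,t},{r,s,t}}
  V134: {{r,s},{r,t},{r,s,t}}
  V234: {{t},{q,t},{r,s},{r,t},{s,t},{r,s,t}}
  V1234: {{r,s},{r,t},{r,s,t}}
C dims 5,6,4,1; δ0: rk 3, SNF 1^3; δ1: rk 3, SNF 1^3; δ2: rk 1, SNF 1^1
Ȟ^0 = (5 − 3) − 0 = 2, so Ȟ^0 ≅ Z^2
Ȟ^1 = (6 − 3) − 3 = 0, so Ȟ^1 ≅ 0
Ȟ^2 = (4 − 1) − 3 = 0, so Ȟ^2 ≅ 0


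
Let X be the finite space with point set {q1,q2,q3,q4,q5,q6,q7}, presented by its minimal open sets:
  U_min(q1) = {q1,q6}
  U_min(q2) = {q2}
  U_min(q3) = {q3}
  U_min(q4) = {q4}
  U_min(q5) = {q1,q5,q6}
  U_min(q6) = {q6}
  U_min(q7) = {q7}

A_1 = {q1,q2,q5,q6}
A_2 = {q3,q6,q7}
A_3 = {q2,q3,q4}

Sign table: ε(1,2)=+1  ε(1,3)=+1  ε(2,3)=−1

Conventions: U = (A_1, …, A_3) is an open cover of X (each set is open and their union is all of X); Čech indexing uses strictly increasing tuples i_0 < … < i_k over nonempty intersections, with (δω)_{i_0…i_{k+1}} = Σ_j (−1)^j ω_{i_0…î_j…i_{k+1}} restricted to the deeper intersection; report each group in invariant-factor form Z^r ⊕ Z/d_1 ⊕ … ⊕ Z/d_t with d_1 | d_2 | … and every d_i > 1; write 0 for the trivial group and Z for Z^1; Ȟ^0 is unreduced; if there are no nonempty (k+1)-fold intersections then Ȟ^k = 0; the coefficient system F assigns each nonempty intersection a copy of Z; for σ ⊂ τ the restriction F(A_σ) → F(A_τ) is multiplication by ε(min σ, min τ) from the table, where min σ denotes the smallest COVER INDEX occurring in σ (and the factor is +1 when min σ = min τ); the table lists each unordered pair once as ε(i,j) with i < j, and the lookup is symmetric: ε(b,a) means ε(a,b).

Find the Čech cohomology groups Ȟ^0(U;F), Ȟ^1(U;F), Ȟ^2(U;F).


Ȟ^0 = 0, Ȟ^1 = Z/2 and Ȟ^2 = 0

nerve of the cover:
  A12={q6} A13={q2} A23={q3}
C dims 3,3; δ0: rk 3, SNF 1^2·2
Ȟ^0 = (3 − 3) − 0 = 0, so Ȟ^0 ≅ 0
Ȟ^1 = (3 − 0) − 3 = 0 plus torsion [2], so Ȟ^1 ≅ Z/2
Ȟ^2 = (0 − 0) − 0 = 0, so Ȟ^2 ≅ 0


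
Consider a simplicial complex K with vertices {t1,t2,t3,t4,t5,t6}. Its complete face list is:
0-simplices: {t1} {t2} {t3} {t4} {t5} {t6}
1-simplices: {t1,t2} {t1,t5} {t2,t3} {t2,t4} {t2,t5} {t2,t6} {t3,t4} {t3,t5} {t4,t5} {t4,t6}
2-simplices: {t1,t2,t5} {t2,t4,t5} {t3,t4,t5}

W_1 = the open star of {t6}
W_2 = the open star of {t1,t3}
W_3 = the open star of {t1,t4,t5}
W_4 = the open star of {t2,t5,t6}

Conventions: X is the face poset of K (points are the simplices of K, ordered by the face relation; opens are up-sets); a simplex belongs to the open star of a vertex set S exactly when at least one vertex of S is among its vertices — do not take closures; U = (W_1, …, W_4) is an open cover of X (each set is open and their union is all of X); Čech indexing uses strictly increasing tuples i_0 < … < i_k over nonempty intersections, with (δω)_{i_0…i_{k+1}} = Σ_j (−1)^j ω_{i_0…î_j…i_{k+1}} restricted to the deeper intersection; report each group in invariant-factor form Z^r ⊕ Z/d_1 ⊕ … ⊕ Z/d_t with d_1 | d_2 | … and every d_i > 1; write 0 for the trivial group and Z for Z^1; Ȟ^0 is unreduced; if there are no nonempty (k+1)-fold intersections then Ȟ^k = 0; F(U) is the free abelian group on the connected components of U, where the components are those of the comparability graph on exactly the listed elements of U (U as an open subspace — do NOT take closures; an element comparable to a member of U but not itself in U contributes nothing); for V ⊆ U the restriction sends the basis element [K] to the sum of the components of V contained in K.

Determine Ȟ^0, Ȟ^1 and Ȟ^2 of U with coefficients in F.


cover nerve:
  W1={{t6},{t2,t6},{t4,t6}} W2={{t1},{t3},{t1,t2},{t1,t5},{t2,t3},{t3,t4},{t3,t5},{t1,t2,t5},{t3,t4,t5}} W3={{t1},{t4},{t5},{t1,t2},{t1,t5},{t2,t4},{t2,t5},{t3,t4},{t3,t5},{t4,t5},{t4,t6},{t1,t2,t5},{t2,t4,t5},{t3,t4,t5}} W4={{t2},{t5},{t6},{t1,t2},{t1,t5},{t2,t3},{t2,t4},{t2,t5},{t2,t6},{t3,t5},{t4,t5},{t4,t6},{t1,t2,t5},{t2,t4,t5},{t3,t4,t5}}
  W13={{t4,t6}} W14={{t6},{t2,t6},{t4,t6}} W23={{t1},{t1,t2},{t1,t5},{t3,t4},{t3,t5},{t1,t2,t5},{t3,t4,t5}} W24={{t1,t2},{t1,t5},{t2,t3},{t3,t5},{t1,t2,t5},{t3,t4,t5}} W34={{t5},{t1,t2},{t1,t5},{t2,t4},{t2,t5},{t3,t5},{t4,t5},{t4,t6},{t1,t2,t5},{t2,t4,t5},{t3,t4,t5}}
  W134={{t4,t6}} W234={{t1,t2},{t1,t5},{t3,t5},{t1,t2,t5},{t3,t4,t5}}
components per intersection:
  W1: {{t6},{t2,t6},{t4,t6}}
  W2: {{t1},{t1,t2},{t1,t5},{t1,t2,t5}} {{t3},{t2,t3},{t3,t4},{t3,t5},{t3,t4,t5}}
  W3: {{t1},{t4},{t5},{t1,t2},{t1,t5},{t2,t4},{t2,t5},{t3,t4},{t3,t5},{t4,t5},{t4,t6},{t1,t2,t5},{t2,t4,t5},{t3,t4,t5}}
  W4: {{t2},{t5},{t6},{t1,t2},{t1,t5},{t2,t3},{t2,t4},{t2,t5},{t2,t6},{t3,t5},{t4,t5},{t4,t6},{t1,t2,t5},{t2,t4,t5},{t3,t4,t5}}
  W13: {{t4,t6}}
  W14: {{t6},{t2,t6},{t4,t6}}
  W23: {{t1},{t1,t2},{t1,t5},{t1,t2,t5}} {{t3,t4},{t3,t5},{t3,t4,t5}}
  W24: {{t1,t2},{t1,t5},{t1,t2,t5}} {{t2,t3}} {{t3,t5},{t3,t4,t5}}
  W34: {{t5},{t1,t2},{t1,t5},{t2,t4},{t2,t5},{t3,t5},{t4,t5},{t1,t2,t5},{t2,t4,t5},{t3,t4,t5}} {{t4,t6}}
  W134: {{t4,t6}}
  W234: {{t1,t2},{t1,t5},{t1,t2,t5}} {{t3,t5},{t3,t4,t5}}
C dims 5,9,3; δ0: rk 4, SNF 1^4; δ1: rk 3, SNF 1^3
Ȟ^0: (5−4)−0=1 ⇒ Z
Ȟ^1: (9−3)−4=2 ⇒ Z^2
Ȟ^2: (3−0)−3=0 ⇒ 0

Ȟ^0 = Z; Ȟ^1 = Z^2; Ȟ^2 = 0


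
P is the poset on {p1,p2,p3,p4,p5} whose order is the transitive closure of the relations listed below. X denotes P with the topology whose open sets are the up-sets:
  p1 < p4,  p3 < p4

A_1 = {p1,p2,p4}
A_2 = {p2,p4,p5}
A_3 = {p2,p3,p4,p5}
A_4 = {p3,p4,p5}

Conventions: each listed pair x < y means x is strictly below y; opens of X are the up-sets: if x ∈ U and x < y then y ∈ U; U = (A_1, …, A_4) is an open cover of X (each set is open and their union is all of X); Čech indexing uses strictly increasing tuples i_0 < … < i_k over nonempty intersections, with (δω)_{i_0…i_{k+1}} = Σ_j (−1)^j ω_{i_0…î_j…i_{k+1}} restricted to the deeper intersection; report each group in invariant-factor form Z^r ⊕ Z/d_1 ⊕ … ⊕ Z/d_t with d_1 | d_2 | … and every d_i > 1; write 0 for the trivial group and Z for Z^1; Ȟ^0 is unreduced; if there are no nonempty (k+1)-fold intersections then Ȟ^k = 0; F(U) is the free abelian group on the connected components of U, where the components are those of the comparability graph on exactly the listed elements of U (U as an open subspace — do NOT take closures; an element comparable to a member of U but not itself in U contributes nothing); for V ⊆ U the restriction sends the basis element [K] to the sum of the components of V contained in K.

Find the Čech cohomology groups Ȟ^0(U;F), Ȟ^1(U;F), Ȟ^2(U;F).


nonempty intersections:
  A12={p2,p4} A13={p2,p4} A14={p4} A23={p2,p4,p5} A24={p4,p5} A34={p3,p4,p5}
  A123={p2,p4} A124={p4} A134={p4} A234={p4,p5}
  A1234={p4}
components per intersection:
  A1: {p1,p4} {p2}
  A2: {p2} {p4} {p5}
  A3: {p2} {p3,p4} {p5}
  A4: {p3,p4} {p5}
  A12: {p2} {p4}
  A13: {p2} {p4}
  A14: {p4}
  A23: {p2} {p4} {p5}
  A24: {p4} {p5}
  A34: {p3,p4} {p5}
  A123: {p2} {p4}
  A124: {p4}
  A134: {p4}
  A234: {p4} {p5}
  A1234: {p4}
C dims 10,12,6,1; δ0: rk 7, SNF 1^7; δ1: rk 5, SNF 1^5; δ2: rk 1, SNF 1^1
Ȟ^0: (10−7)−0=3 ⇒ Z^3
Ȟ^1: (12−5)−7=0 ⇒ 0
Ȟ^2: (6−1)−5=0 ⇒ 0

Ȟ^0 ≅ Z^3, Ȟ^1 ≅ 0, Ȟ^2 ≅ 0
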